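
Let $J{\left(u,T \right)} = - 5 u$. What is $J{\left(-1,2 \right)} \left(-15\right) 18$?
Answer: $-1350$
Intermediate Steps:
$J{\left(-1,2 \right)} \left(-15\right) 18 = \left(-5\right) \left(-1\right) \left(-15\right) 18 = 5 \left(-15\right) 18 = \left(-75\right) 18 = -1350$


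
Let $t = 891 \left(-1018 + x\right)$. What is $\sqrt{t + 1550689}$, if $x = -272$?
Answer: $\sqrt{401299} \approx 633.48$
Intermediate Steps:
$t = -1149390$ ($t = 891 \left(-1018 - 272\right) = 891 \left(-1290\right) = -1149390$)
$\sqrt{t + 1550689} = \sqrt{-1149390 + 1550689} = \sqrt{401299}$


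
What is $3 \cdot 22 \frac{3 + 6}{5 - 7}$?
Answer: $-297$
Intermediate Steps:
$3 \cdot 22 \frac{3 + 6}{5 - 7} = 66 \frac{9}{-2} = 66 \cdot 9 \left(- \frac{1}{2}\right) = 66 \left(- \frac{9}{2}\right) = -297$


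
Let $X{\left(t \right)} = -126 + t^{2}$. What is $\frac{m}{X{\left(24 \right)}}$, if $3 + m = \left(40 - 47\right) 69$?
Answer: $- \frac{27}{25} \approx -1.08$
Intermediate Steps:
$m = -486$ ($m = -3 + \left(40 - 47\right) 69 = -3 - 483 = -486$)
$\frac{m}{X{\left(24 \right)}} = - \frac{486}{-126 + 24^{2}} = - \frac{486}{-126 + 576} = - \frac{486}{450} = \left(-486\right) \frac{1}{450} = - \frac{27}{25}$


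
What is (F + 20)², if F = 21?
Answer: 1681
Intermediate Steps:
(F + 20)² = (21 + 20)² = 41² = 1681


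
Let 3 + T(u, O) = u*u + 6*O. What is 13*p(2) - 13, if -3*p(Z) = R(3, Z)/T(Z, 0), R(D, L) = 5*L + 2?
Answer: -65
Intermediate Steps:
T(u, O) = -3 + u**2 + 6*O (T(u, O) = -3 + (u*u + 6*O) = -3 + (u**2 + 6*O) = -3 + u**2 + 6*O)
R(D, L) = 2 + 5*L
p(Z) = -(2 + 5*Z)/(3*(-3 + Z**2)) (p(Z) = -(2 + 5*Z)/(3*(-3 + Z**2 + 6*0)) = -(2 + 5*Z)/(3*(-3 + Z**2 + 0)) = -(2 + 5*Z)/(3*(-3 + Z**2)))
13*p(2) - 13 = 13*((-2 - 5*2)/(3*(-3 + 2**2))) - 13 = 13*((-2 - 10)/(3*(-3 + 4))) - 13 = 13*((1/3)*(-12)/1) - 13 = 13*((1/3)*1*(-12)) - 13 = 13*(-4) - 13 = -52 - 13 = -65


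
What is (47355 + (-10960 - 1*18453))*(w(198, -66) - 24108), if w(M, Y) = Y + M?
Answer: -430177392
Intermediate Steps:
w(M, Y) = M + Y
(47355 + (-10960 - 1*18453))*(w(198, -66) - 24108) = (47355 + (-10960 - 1*18453))*((198 - 66) - 24108) = (47355 + (-10960 - 18453))*(132 - 24108) = (47355 - 29413)*(-23976) = 17942*(-23976) = -430177392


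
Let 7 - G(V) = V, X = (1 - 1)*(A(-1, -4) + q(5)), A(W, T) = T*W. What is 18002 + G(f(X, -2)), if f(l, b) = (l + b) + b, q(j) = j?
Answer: 18013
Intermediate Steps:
X = 0 (X = (1 - 1)*(-4*(-1) + 5) = 0*(4 + 5) = 0*9 = 0)
f(l, b) = l + 2*b (f(l, b) = (b + l) + b = l + 2*b)
G(V) = 7 - V
18002 + G(f(X, -2)) = 18002 + (7 - (0 + 2*(-2))) = 18002 + (7 - (0 - 4)) = 18002 + (7 - 1*(-4)) = 18002 + (7 + 4) = 18002 + 11 = 18013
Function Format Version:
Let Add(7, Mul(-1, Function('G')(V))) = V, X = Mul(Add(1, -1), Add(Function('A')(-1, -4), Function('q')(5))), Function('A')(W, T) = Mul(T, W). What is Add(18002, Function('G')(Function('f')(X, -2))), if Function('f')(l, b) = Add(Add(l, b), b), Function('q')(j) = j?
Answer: 18013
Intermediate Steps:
X = 0 (X = Mul(Add(1, -1), Add(Mul(-4, -1), 5)) = Mul(0, Add(4, 5)) = Mul(0, 9) = 0)
Function('f')(l, b) = Add(l, Mul(2, b)) (Function('f')(l, b) = Add(Add(b, l), b) = Add(l, Mul(2, b)))
Function('G')(V) = Add(7, Mul(-1, V))
Add(18002, Function('G')(Function('f')(X, -2))) = Add(18002, Add(7, Mul(-1, Add(0, Mul(2, -2))))) = Add(18002, Add(7, Mul(-1, Add(0, -4)))) = Add(18002, Add(7, Mul(-1, -4))) = Add(18002, Add(7, 4)) = Add(18002, 11) = 18013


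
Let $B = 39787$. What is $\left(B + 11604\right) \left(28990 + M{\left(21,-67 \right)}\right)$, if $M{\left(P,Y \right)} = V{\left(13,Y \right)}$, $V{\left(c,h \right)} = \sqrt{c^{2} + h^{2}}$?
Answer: $1489825090 + 51391 \sqrt{4658} \approx 1.4933 \cdot 10^{9}$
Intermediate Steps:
$M{\left(P,Y \right)} = \sqrt{169 + Y^{2}}$ ($M{\left(P,Y \right)} = \sqrt{13^{2} + Y^{2}} = \sqrt{169 + Y^{2}}$)
$\left(B + 11604\right) \left(28990 + M{\left(21,-67 \right)}\right) = \left(39787 + 11604\right) \left(28990 + \sqrt{169 + \left(-67\right)^{2}}\right) = 51391 \left(28990 + \sqrt{169 + 4489}\right) = 51391 \left(28990 + \sqrt{4658}\right) = 1489825090 + 51391 \sqrt{4658}$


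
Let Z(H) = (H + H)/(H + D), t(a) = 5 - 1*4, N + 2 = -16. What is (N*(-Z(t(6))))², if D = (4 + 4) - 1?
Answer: 81/4 ≈ 20.250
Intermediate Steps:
N = -18 (N = -2 - 16 = -18)
t(a) = 1 (t(a) = 5 - 4 = 1)
D = 7 (D = 8 - 1 = 7)
Z(H) = 2*H/(7 + H) (Z(H) = (H + H)/(H + 7) = (2*H)/(7 + H) = 2*H/(7 + H))
(N*(-Z(t(6))))² = (-(-18)*2*1/(7 + 1))² = (-(-18)*2*1/8)² = (-(-18)*2*1*(⅛))² = (-(-18)/4)² = (-18*(-¼))² = (9/2)² = 81/4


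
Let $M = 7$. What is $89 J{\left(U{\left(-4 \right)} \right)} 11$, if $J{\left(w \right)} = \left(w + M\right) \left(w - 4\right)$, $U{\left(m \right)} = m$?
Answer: $-23496$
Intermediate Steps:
$J{\left(w \right)} = \left(-4 + w\right) \left(7 + w\right)$ ($J{\left(w \right)} = \left(w + 7\right) \left(w - 4\right) = \left(7 + w\right) \left(-4 + w\right) = \left(-4 + w\right) \left(7 + w\right)$)
$89 J{\left(U{\left(-4 \right)} \right)} 11 = 89 \left(-28 + \left(-4\right)^{2} + 3 \left(-4\right)\right) 11 = 89 \left(-28 + 16 - 12\right) 11 = 89 \left(-24\right) 11 = \left(-2136\right) 11 = -23496$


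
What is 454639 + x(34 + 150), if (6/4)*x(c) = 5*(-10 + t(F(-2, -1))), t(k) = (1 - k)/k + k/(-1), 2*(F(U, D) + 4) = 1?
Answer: 9546874/21 ≈ 4.5461e+5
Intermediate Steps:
F(U, D) = -7/2 (F(U, D) = -4 + (1/2)*1 = -4 + 1/2 = -7/2)
t(k) = -k + (1 - k)/k (t(k) = (1 - k)/k + k*(-1) = (1 - k)/k - k = -k + (1 - k)/k)
x(c) = -545/21 (x(c) = 2*(5*(-10 + (-1 + 1/(-7/2) - 1*(-7/2))))/3 = 2*(5*(-10 + (-1 - 2/7 + 7/2)))/3 = 2*(5*(-10 + 31/14))/3 = 2*(5*(-109/14))/3 = (2/3)*(-545/14) = -545/21)
454639 + x(34 + 150) = 454639 - 545/21 = 9546874/21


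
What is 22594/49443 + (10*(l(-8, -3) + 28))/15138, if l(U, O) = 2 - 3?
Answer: 19743199/41581563 ≈ 0.47481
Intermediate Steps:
l(U, O) = -1
22594/49443 + (10*(l(-8, -3) + 28))/15138 = 22594/49443 + (10*(-1 + 28))/15138 = 22594*(1/49443) + (10*27)*(1/15138) = 22594/49443 + 270*(1/15138) = 22594/49443 + 15/841 = 19743199/41581563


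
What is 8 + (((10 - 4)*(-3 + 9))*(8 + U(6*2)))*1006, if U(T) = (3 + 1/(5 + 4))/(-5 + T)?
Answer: 305832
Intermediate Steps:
U(T) = 28/(9*(-5 + T)) (U(T) = (3 + 1/9)/(-5 + T) = 28/(9*(-5 + T)))
8 + (((10 - 4)*(-3 + 9))*(8 + U(6*2)))*1006 = 8 + (((10 - 4)*(-3 + 9))*(8 + 28/(9*(-5 + 6*2))))*1006 = 8 + ((6*6)*(8 + 28/(9*(-5 + 12))))*1006 = 8 + (36*(8 + (28/9)/7))*1006 = 8 + (36*(8 + (28/9)*(1/7)))*1006 = 8 + (36*(8 + 4/9))*1006 = 8 + (36*(76/9))*1006 = 8 + 304*1006 = 8 + 305824 = 305832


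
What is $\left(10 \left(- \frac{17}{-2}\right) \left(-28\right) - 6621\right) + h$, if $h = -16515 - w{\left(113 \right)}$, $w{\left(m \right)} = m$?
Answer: $-25629$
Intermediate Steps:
$h = -16628$ ($h = -16515 - 113 = -16628$)
$\left(10 \left(- \frac{17}{-2}\right) \left(-28\right) - 6621\right) + h = \left(10 \left(- \frac{17}{-2}\right) \left(-28\right) - 6621\right) - 16628 = \left(10 \left(\left(-17\right) \left(- \frac{1}{2}\right)\right) \left(-28\right) + \left(-10525 + 3904\right)\right) - 16628 = \left(10 \cdot \frac{17}{2} \left(-28\right) - 6621\right) - 16628 = \left(85 \left(-28\right) - 6621\right) - 16628 = \left(-2380 - 6621\right) - 16628 = -9001 - 16628 = -25629$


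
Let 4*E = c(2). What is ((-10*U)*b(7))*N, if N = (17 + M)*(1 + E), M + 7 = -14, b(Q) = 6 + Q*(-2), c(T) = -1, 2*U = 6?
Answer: -720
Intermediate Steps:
U = 3 (U = (1/2)*6 = 3)
E = -1/4 (E = (1/4)*(-1) = -1/4 ≈ -0.25000)
b(Q) = 6 - 2*Q
M = -21 (M = -7 - 14 = -21)
N = -3 (N = (17 - 21)*(1 - 1/4) = -4*3/4 = -3)
((-10*U)*b(7))*N = ((-10*3)*(6 - 2*7))*(-3) = -30*(6 - 14)*(-3) = -30*(-8)*(-3) = 240*(-3) = -720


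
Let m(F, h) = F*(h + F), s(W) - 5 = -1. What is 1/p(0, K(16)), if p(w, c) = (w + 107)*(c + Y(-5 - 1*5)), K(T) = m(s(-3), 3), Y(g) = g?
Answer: 1/1926 ≈ 0.00051921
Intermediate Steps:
s(W) = 4 (s(W) = 5 - 1 = 4)
m(F, h) = F*(F + h)
K(T) = 28 (K(T) = 4*(4 + 3) = 4*7 = 28)
p(w, c) = (-10 + c)*(107 + w) (p(w, c) = (w + 107)*(c + (-5 - 1*5)) = (107 + w)*(c + (-5 - 5)) = (107 + w)*(c - 10) = (107 + w)*(-10 + c) = (-10 + c)*(107 + w))
1/p(0, K(16)) = 1/(-1070 - 10*0 + 107*28 + 28*0) = 1/(-1070 + 0 + 2996 + 0) = 1/1926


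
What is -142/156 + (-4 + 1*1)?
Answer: -305/78 ≈ -3.9103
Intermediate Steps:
-142/156 + (-4 + 1*1) = (1/156)*(-142) + (-4 + 1) = -71/78 - 3 = -305/78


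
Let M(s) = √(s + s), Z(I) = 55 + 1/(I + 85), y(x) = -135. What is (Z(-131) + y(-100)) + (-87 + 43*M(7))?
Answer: -7683/46 + 43*√14 ≈ -6.1305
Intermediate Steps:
Z(I) = 55 + 1/(85 + I)
M(s) = √2*√s (M(s) = √(2*s) = √2*√s)
(Z(-131) + y(-100)) + (-87 + 43*M(7)) = ((4676 + 55*(-131))/(85 - 131) - 135) + (-87 + 43*(√2*√7)) = ((4676 - 7205)/(-46) - 135) + (-87 + 43*√14) = (-1/46*(-2529) - 135) + (-87 + 43*√14) = (2529/46 - 135) + (-87 + 43*√14) = -3681/46 + (-87 + 43*√14) = -7683/46 + 43*√14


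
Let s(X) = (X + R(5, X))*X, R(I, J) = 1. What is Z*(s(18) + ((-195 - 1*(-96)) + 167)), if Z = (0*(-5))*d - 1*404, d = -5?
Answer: -165640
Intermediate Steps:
Z = -404 (Z = (0*(-5))*(-5) - 1*404 = 0*(-5) - 404 = 0 - 404 = -404)
s(X) = X*(1 + X) (s(X) = (X + 1)*X = (1 + X)*X = X*(1 + X))
Z*(s(18) + ((-195 - 1*(-96)) + 167)) = -404*(18*(1 + 18) + ((-195 - 1*(-96)) + 167)) = -404*(18*19 + ((-195 + 96) + 167)) = -404*(342 + (-99 + 167)) = -404*(342 + 68) = -404*410 = -165640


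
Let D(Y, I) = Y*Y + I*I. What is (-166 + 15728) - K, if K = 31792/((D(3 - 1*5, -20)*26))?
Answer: 20428932/1313 ≈ 15559.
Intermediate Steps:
D(Y, I) = I**2 + Y**2 (D(Y, I) = Y**2 + I**2 = I**2 + Y**2)
K = 3974/1313 (K = 31792/((((-20)**2 + (3 - 1*5)**2)*26)) = 31792/(((400 + (3 - 5)**2)*26)) = 31792/(((400 + (-2)**2)*26)) = 31792/(((400 + 4)*26)) = 31792/((404*26)) = 31792/10504 = 31792*(1/10504) = 3974/1313 ≈ 3.0267)
(-166 + 15728) - K = (-166 + 15728) - 1*3974/1313 = 15562 - 3974/1313 = 20428932/1313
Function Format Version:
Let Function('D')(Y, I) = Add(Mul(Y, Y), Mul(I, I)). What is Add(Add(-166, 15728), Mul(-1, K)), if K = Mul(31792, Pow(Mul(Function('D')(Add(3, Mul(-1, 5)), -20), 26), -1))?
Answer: Rational(20428932, 1313) ≈ 15559.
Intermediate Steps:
Function('D')(Y, I) = Add(Pow(I, 2), Pow(Y, 2)) (Function('D')(Y, I) = Add(Pow(Y, 2), Pow(I, 2)) = Add(Pow(I, 2), Pow(Y, 2)))
K = Rational(3974, 1313) (K = Mul(31792, Pow(Mul(Add(Pow(-20, 2), Pow(Add(3, Mul(-1, 5)), 2)), 26), -1)) = Mul(31792, Pow(Mul(Add(400, Pow(Add(3, -5), 2)), 26), -1)) = Mul(31792, Pow(Mul(Add(400, Pow(-2, 2)), 26), -1)) = Mul(31792, Pow(Mul(Add(400, 4), 26), -1)) = Mul(31792, Pow(Mul(404, 26), -1)) = Mul(31792, Pow(10504, -1)) = Mul(31792, Rational(1, 10504)) = Rational(3974, 1313) ≈ 3.0267)
Add(Add(-166, 15728), Mul(-1, K)) = Add(Add(-166, 15728), Mul(-1, Rational(3974, 1313))) = Add(15562, Rational(-3974, 1313)) = Rational(20428932, 1313)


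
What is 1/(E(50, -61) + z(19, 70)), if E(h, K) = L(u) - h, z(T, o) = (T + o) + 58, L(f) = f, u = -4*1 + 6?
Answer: 1/99 ≈ 0.010101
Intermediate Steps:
u = 2 (u = -4 + 6 = 2)
z(T, o) = 58 + T + o
E(h, K) = 2 - h
1/(E(50, -61) + z(19, 70)) = 1/((2 - 1*50) + (58 + 19 + 70)) = 1/((2 - 50) + 147) = 1/(-48 + 147) = 1/99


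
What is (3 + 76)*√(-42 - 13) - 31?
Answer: -31 + 79*I*√55 ≈ -31.0 + 585.88*I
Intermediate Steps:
(3 + 76)*√(-42 - 13) - 31 = 79*√(-55) - 31 = 79*(I*√55) - 31 = 79*I*√55 - 31 = -31 + 79*I*√55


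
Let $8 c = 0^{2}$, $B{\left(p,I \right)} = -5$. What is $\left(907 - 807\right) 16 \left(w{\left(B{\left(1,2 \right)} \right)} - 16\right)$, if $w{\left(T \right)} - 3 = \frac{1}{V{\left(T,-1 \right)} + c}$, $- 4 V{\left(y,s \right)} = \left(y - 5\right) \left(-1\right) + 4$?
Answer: $- \frac{148800}{7} \approx -21257.0$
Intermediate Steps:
$V{\left(y,s \right)} = - \frac{9}{4} + \frac{y}{4}$ ($V{\left(y,s \right)} = - \frac{\left(y - 5\right) \left(-1\right) + 4}{4} = - \frac{\left(-5 + y\right) \left(-1\right) + 4}{4} = - \frac{\left(5 - y\right) + 4}{4} = - \frac{9 - y}{4} = - \frac{9}{4} + \frac{y}{4}$)
$c = 0$ ($c = \frac{0^{2}}{8} = \frac{1}{8} \cdot 0 = 0$)
$w{\left(T \right)} = 3 + \frac{1}{- \frac{9}{4} + \frac{T}{4}}$ ($w{\left(T \right)} = 3 + \frac{1}{\left(- \frac{9}{4} + \frac{T}{4}\right) + 0} = 3 + \frac{1}{- \frac{9}{4} + \frac{T}{4}}$)
$\left(907 - 807\right) 16 \left(w{\left(B{\left(1,2 \right)} \right)} - 16\right) = \left(907 - 807\right) 16 \left(\frac{-23 + 3 \left(-5\right)}{-9 - 5} - 16\right) = 100 \cdot 16 \left(\frac{-23 - 15}{-14} - 16\right) = 100 \cdot 16 \left(\left(- \frac{1}{14}\right) \left(-38\right) - 16\right) = 100 \cdot 16 \left(\frac{19}{7} - 16\right) = 100 \cdot 16 \left(- \frac{93}{7}\right) = 100 \left(- \frac{1488}{7}\right) = - \frac{148800}{7}$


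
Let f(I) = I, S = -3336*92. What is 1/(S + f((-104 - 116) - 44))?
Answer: -1/307176 ≈ -3.2555e-6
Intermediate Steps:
S = -306912
1/(S + f((-104 - 116) - 44)) = 1/(-306912 + ((-104 - 116) - 44)) = 1/(-306912 + (-220 - 44)) = 1/(-306912 - 264) = 1/(-307176) = -1/307176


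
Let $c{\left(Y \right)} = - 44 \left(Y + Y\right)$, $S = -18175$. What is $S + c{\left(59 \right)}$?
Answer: $-23367$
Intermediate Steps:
$c{\left(Y \right)} = - 88 Y$ ($c{\left(Y \right)} = - 44 \cdot 2 Y = - 88 Y$)
$S + c{\left(59 \right)} = -18175 - 5192 = -23367$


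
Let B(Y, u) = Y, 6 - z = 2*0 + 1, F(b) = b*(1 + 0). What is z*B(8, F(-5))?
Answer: 40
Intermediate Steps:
F(b) = b (F(b) = b*1 = b)
z = 5 (z = 6 - (2*0 + 1) = 6 - (0 + 1) = 6 - 1*1 = 6 - 1 = 5)
z*B(8, F(-5)) = 5*8 = 40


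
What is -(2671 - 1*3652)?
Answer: 981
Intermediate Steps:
-(2671 - 1*3652) = -(2671 - 3652) = -1*(-981) = 981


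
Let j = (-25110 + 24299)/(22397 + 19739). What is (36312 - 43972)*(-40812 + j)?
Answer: 3293139790345/10534 ≈ 3.1262e+8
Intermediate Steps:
j = -811/42136 ≈ -0.019247
(36312 - 43972)*(-40812 + j) = (36312 - 43972)*(-40812 - 811/42136) = -7660*(-1719655243/42136) = 3293139790345/10534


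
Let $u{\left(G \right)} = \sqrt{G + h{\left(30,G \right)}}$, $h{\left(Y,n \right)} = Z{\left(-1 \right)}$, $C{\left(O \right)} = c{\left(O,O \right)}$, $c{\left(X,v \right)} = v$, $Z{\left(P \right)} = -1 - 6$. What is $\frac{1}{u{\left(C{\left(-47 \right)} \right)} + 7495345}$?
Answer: $\frac{7495345}{56180196669079} - \frac{3 i \sqrt{6}}{56180196669079} \approx 1.3342 \cdot 10^{-7} - 1.308 \cdot 10^{-13} i$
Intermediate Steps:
$Z{\left(P \right)} = -7$ ($Z{\left(P \right)} = -1 - 6 = -7$)
$C{\left(O \right)} = O$
$h{\left(Y,n \right)} = -7$
$u{\left(G \right)} = \sqrt{-7 + G}$ ($u{\left(G \right)} = \sqrt{G - 7} = \sqrt{-7 + G}$)
$\frac{1}{u{\left(C{\left(-47 \right)} \right)} + 7495345} = \frac{1}{\sqrt{-7 - 47} + 7495345} = \frac{1}{\sqrt{-54} + 7495345} = \frac{1}{3 i \sqrt{6} + 7495345} = \frac{1}{7495345 + 3 i \sqrt{6}}$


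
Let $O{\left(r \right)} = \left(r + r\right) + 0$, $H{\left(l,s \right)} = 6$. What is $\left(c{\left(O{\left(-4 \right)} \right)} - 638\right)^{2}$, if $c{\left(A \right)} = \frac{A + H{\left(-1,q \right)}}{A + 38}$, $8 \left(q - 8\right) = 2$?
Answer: $\frac{91604041}{225} \approx 4.0713 \cdot 10^{5}$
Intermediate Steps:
$q = \frac{33}{4}$ ($q = 8 + \frac{1}{8} \cdot 2 = 8 + \frac{1}{4} = \frac{33}{4} \approx 8.25$)
$O{\left(r \right)} = 2 r$ ($O{\left(r \right)} = 2 r + 0 = 2 r$)
$c{\left(A \right)} = \frac{6 + A}{38 + A}$ ($c{\left(A \right)} = \frac{A + 6}{A + 38} = \frac{6 + A}{38 + A}$)
$\left(c{\left(O{\left(-4 \right)} \right)} - 638\right)^{2} = \left(\frac{6 + 2 \left(-4\right)}{38 + 2 \left(-4\right)} - 638\right)^{2} = \left(\frac{6 - 8}{38 - 8} - 638\right)^{2} = \left(\frac{1}{30} \left(-2\right) - 638\right)^{2} = \left(- \frac{1}{15} - 638\right)^{2} = \left(- \frac{9571}{15}\right)^{2} = \frac{91604041}{225}$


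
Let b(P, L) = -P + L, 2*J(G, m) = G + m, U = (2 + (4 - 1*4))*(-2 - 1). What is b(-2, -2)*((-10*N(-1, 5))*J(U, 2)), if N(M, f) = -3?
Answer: 0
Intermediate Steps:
U = -6 (U = (2 + (4 - 4))*(-3) = (2 + 0)*(-3) = 2*(-3) = -6)
J(G, m) = G/2 + m/2 (J(G, m) = (G + m)/2 = G/2 + m/2)
b(P, L) = L - P
b(-2, -2)*((-10*N(-1, 5))*J(U, 2)) = (-2 - 1*(-2))*((-10*(-3))*((½)*(-6) + (½)*2)) = (-2 + 2)*(30*(-3 + 1)) = 0*(30*(-2)) = 0*(-60) = 0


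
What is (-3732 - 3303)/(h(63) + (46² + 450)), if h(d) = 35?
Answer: -2345/867 ≈ -2.7047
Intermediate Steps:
(-3732 - 3303)/(h(63) + (46² + 450)) = (-3732 - 3303)/(35 + (46² + 450)) = -7035/(35 + (2116 + 450)) = -7035/(35 + 2566) = -7035/2601 = -7035*1/2601 = -2345/867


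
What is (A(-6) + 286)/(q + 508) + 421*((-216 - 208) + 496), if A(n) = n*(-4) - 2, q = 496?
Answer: 7608389/251 ≈ 30312.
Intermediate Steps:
A(n) = -2 - 4*n (A(n) = -4*n - 2 = -2 - 4*n)
(A(-6) + 286)/(q + 508) + 421*((-216 - 208) + 496) = ((-2 - 4*(-6)) + 286)/(496 + 508) + 421*((-216 - 208) + 496) = ((-2 + 24) + 286)/1004 + 421*(-424 + 496) = (22 + 286)*(1/1004) + 421*72 = 308*(1/1004) + 30312 = 77/251 + 30312 = 7608389/251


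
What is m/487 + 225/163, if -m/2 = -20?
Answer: 116095/79381 ≈ 1.4625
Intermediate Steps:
m = 40 (m = -2*(-20) = 40)
m/487 + 225/163 = 40/487 + 225/163 = 116095/79381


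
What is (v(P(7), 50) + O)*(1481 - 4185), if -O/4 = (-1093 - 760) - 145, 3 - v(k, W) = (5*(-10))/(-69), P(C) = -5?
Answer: -1491539920/69 ≈ -2.1617e+7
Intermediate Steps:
v(k, W) = 157/69 (v(k, W) = 3 - 5*(-10)/(-69) = 3 - (-50)*(-1)/69 = 3 - 1*50/69 = 3 - 50/69 = 157/69)
O = 7992 (O = -4*((-1093 - 760) - 145) = -4*(-1853 - 145) = -4*(-1998) = 7992)
(v(P(7), 50) + O)*(1481 - 4185) = (157/69 + 7992)*(1481 - 4185) = (551605/69)*(-2704) = -1491539920/69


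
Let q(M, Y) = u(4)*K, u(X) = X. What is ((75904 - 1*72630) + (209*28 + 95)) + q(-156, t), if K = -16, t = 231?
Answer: 9157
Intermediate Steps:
q(M, Y) = -64 (q(M, Y) = 4*(-16) = -64)
((75904 - 1*72630) + (209*28 + 95)) + q(-156, t) = ((75904 - 1*72630) + (209*28 + 95)) - 64 = ((75904 - 72630) + (5852 + 95)) - 64 = (3274 + 5947) - 64 = 9221 - 64 = 9157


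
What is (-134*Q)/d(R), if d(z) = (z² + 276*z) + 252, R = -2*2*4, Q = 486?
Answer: 16281/977 ≈ 16.664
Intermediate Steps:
R = -16 (R = -4*4 = -16)
d(z) = 252 + z² + 276*z
(-134*Q)/d(R) = (-134*486)/(252 + (-16)² + 276*(-16)) = -65124/(252 + 256 - 4416) = -65124/(-3908) = -65124*(-1/3908) = 16281/977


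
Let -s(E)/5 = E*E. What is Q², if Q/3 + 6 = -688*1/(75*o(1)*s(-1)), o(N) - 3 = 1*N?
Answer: 4318084/15625 ≈ 276.36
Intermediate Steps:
s(E) = -5*E² (s(E) = -5*E*E = -5*E²)
o(N) = 3 + N (o(N) = 3 + 1*N = 3 + N)
Q = -2078/125 (Q = -18 + 3*(-688*(-1/(375*(3 + 1)))) = -18 + 3*(-688/(25*((4*(-5*1))*3))) = -18 + 3*(-688/(25*((4*(-5))*3))) = -18 + 3*(-688/(25*(-20*3))) = -18 + 3*(-688/(25*(-60))) = -18 + 3*(-688/(-1500)) = -18 + 3*(-688*(-1/1500)) = -18 + 3*(172/375) = -18 + 172/125 = -2078/125 ≈ -16.624)
Q² = (-2078/125)² = 4318084/15625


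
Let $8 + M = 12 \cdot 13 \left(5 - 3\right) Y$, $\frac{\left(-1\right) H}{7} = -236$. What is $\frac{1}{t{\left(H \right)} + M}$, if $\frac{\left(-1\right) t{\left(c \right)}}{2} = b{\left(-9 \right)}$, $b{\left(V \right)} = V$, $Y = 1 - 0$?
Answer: $\frac{1}{322} \approx 0.0031056$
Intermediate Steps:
$Y = 1$ ($Y = 1 + 0 = 1$)
$H = 1652$ ($H = \left(-7\right) \left(-236\right) = 1652$)
$t{\left(c \right)} = 18$ ($t{\left(c \right)} = \left(-2\right) \left(-9\right) = 18$)
$M = 304$ ($M = -8 + 12 \cdot 13 \left(5 - 3\right) 1 = -8 + 156 \cdot 2 \cdot 1 = -8 + 156 \cdot 2 = -8 + 312 = 304$)
$\frac{1}{t{\left(H \right)} + M} = \frac{1}{18 + 304} = \frac{1}{322}$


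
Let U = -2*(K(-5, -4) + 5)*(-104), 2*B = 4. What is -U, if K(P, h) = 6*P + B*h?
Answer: 6864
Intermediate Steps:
B = 2 (B = (½)*4 = 2)
K(P, h) = 2*h + 6*P (K(P, h) = 6*P + 2*h = 2*h + 6*P)
U = -6864 (U = -2*((2*(-4) + 6*(-5)) + 5)*(-104) = -2*((-8 - 30) + 5)*(-104) = -2*(-38 + 5)*(-104) = -2*(-33)*(-104) = 66*(-104) = -6864)
-U = -1*(-6864) = 6864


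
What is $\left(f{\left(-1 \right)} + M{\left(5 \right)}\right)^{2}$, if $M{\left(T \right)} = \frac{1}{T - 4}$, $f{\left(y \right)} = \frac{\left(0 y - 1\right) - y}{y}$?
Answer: $1$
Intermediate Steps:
$f{\left(y \right)} = \frac{-1 - y}{y}$ ($f{\left(y \right)} = \frac{\left(0 - 1\right) - y}{y} = \frac{-1 - y}{y}$)
$M{\left(T \right)} = \frac{1}{-4 + T}$ ($M{\left(T \right)} = \frac{1}{T - 4} = \frac{1}{-4 + T}$)
$\left(f{\left(-1 \right)} + M{\left(5 \right)}\right)^{2} = \left(\frac{-1 - -1}{-1} + \frac{1}{-4 + 5}\right)^{2} = \left(- (-1 + 1) + 1^{-1}\right)^{2} = \left(\left(-1\right) 0 + 1\right)^{2} = \left(0 + 1\right)^{2} = 1^{2} = 1$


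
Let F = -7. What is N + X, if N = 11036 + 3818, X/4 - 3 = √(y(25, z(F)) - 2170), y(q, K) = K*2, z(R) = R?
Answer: 14866 + 8*I*√546 ≈ 14866.0 + 186.93*I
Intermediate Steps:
y(q, K) = 2*K
X = 12 + 8*I*√546 (X = 12 + 4*√(2*(-7) - 2170) = 12 + 4*√(-14 - 2170) = 12 + 4*√(-2184) = 12 + 4*(2*I*√546) = 12 + 8*I*√546 ≈ 12.0 + 186.93*I)
N = 14854
N + X = 14854 + (12 + 8*I*√546) = 14866 + 8*I*√546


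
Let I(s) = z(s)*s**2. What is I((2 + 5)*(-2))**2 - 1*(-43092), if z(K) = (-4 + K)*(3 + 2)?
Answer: 311212692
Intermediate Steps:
z(K) = -20 + 5*K (z(K) = (-4 + K)*5 = -20 + 5*K)
I(s) = s**2*(-20 + 5*s) (I(s) = (-20 + 5*s)*s**2 = s**2*(-20 + 5*s))
I((2 + 5)*(-2))**2 - 1*(-43092) = (5*((2 + 5)*(-2))**2*(-4 + (2 + 5)*(-2)))**2 - 1*(-43092) = (5*(7*(-2))**2*(-4 + 7*(-2)))**2 + 43092 = (5*(-14)**2*(-4 - 14))**2 + 43092 = (5*196*(-18))**2 + 43092 = (-17640)**2 + 43092 = 311169600 + 43092 = 311212692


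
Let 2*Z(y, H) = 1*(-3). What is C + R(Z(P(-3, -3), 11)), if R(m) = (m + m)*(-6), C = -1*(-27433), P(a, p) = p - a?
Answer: 27451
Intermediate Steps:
Z(y, H) = -3/2 (Z(y, H) = (1*(-3))/2 = (1/2)*(-3) = -3/2)
C = 27433
R(m) = -12*m (R(m) = (2*m)*(-6) = -12*m)
C + R(Z(P(-3, -3), 11)) = 27433 - 12*(-3/2) = 27433 + 18 = 27451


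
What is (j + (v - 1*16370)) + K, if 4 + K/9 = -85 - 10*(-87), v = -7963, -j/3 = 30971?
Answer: -110217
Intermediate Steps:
j = -92913 (j = -3*30971 = -92913)
K = 7029 (K = -36 + 9*(-85 - 10*(-87)) = -36 + 9*(-85 + 870) = -36 + 9*785 = -36 + 7065 = 7029)
(j + (v - 1*16370)) + K = (-92913 + (-7963 - 1*16370)) + 7029 = (-92913 + (-7963 - 16370)) + 7029 = (-92913 - 24333) + 7029 = -117246 + 7029 = -110217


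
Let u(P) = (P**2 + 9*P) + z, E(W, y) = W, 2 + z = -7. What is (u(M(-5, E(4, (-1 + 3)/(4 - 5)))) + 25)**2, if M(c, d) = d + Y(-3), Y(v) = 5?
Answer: 31684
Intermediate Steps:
z = -9 (z = -2 - 7 = -9)
M(c, d) = 5 + d (M(c, d) = d + 5 = 5 + d)
u(P) = -9 + P**2 + 9*P (u(P) = (P**2 + 9*P) - 9 = -9 + P**2 + 9*P)
(u(M(-5, E(4, (-1 + 3)/(4 - 5)))) + 25)**2 = ((-9 + (5 + 4)**2 + 9*(5 + 4)) + 25)**2 = ((-9 + 9**2 + 9*9) + 25)**2 = ((-9 + 81 + 81) + 25)**2 = (153 + 25)**2 = 178**2 = 31684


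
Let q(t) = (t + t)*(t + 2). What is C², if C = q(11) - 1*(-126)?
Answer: 169744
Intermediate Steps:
q(t) = 2*t*(2 + t) (q(t) = (2*t)*(2 + t) = 2*t*(2 + t))
C = 412 (C = 2*11*(2 + 11) - 1*(-126) = 2*11*13 + 126 = 286 + 126 = 412)
C² = 412² = 169744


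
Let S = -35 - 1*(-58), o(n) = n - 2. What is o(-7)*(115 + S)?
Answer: -1242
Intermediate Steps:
o(n) = -2 + n
S = 23 (S = -35 + 58 = 23)
o(-7)*(115 + S) = (-2 - 7)*(115 + 23) = -9*138 = -1242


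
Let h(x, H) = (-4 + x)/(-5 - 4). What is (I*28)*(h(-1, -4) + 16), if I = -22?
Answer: -91784/9 ≈ -10198.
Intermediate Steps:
h(x, H) = 4/9 - x/9 (h(x, H) = (-4 + x)/(-9) = (-4 + x)*(-1/9) = 4/9 - x/9)
(I*28)*(h(-1, -4) + 16) = (-22*28)*((4/9 - 1/9*(-1)) + 16) = -616*((4/9 + 1/9) + 16) = -616*(5/9 + 16) = -616*149/9 = -91784/9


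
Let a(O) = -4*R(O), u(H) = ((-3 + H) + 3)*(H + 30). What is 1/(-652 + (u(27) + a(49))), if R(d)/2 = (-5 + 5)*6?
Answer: 1/887 ≈ 0.0011274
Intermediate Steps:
u(H) = H*(30 + H)
R(d) = 0 (R(d) = 2*((-5 + 5)*6) = 2*(0*6) = 2*0 = 0)
a(O) = 0 (a(O) = -4*0 = 0)
1/(-652 + (u(27) + a(49))) = 1/(-652 + (27*(30 + 27) + 0)) = 1/(-652 + (27*57 + 0)) = 1/(-652 + (1539 + 0)) = 1/(-652 + 1539) = 1/887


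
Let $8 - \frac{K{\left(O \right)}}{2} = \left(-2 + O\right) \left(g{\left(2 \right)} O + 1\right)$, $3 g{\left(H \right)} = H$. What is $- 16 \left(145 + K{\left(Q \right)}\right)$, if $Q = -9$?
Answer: $-816$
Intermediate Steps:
$g{\left(H \right)} = \frac{H}{3}$
$K{\left(O \right)} = 16 - 2 \left(1 + \frac{2 O}{3}\right) \left(-2 + O\right)$ ($K{\left(O \right)} = 16 - 2 \left(-2 + O\right) \left(\frac{1}{3} \cdot 2 O + 1\right) = 16 - 2 \left(-2 + O\right) \left(\frac{2 O}{3} + 1\right) = 16 - 2 \left(-2 + O\right) \left(1 + \frac{2 O}{3}\right) = 16 - 2 \left(1 + \frac{2 O}{3}\right) \left(-2 + O\right)$)
$- 16 \left(145 + K{\left(Q \right)}\right) = - 16 \left(145 + \left(20 - \frac{4 \left(-9\right)^{2}}{3} + \frac{2}{3} \left(-9\right)\right)\right) = - 16 \left(145 - 94\right) = \left(-16\right) 51 = -816$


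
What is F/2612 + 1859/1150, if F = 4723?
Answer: 5143579/1501900 ≈ 3.4247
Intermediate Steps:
F/2612 + 1859/1150 = 4723/2612 + 1859/1150 = 5143579/1501900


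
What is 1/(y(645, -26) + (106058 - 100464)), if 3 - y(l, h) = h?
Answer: 1/5623 ≈ 0.00017784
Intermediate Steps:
y(l, h) = 3 - h
1/(y(645, -26) + (106058 - 100464)) = 1/((3 - 1*(-26)) + (106058 - 100464)) = 1/((3 + 26) + 5594) = 1/(29 + 5594) = 1/5623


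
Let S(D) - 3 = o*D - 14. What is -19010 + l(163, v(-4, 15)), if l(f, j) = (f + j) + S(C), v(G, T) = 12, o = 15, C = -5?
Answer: -18921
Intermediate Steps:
S(D) = -11 + 15*D (S(D) = 3 + (15*D - 14) = 3 + (-14 + 15*D) = -11 + 15*D)
l(f, j) = -86 + f + j (l(f, j) = (f + j) + (-11 + 15*(-5)) = (f + j) + (-11 - 75) = (f + j) - 86 = -86 + f + j)
-19010 + l(163, v(-4, 15)) = -19010 + (-86 + 163 + 12) = -19010 + 89 = -18921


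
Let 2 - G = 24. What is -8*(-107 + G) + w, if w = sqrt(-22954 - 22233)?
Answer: 1032 + I*sqrt(45187) ≈ 1032.0 + 212.57*I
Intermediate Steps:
G = -22 (G = 2 - 1*24 = 2 - 24 = -22)
w = I*sqrt(45187) (w = sqrt(-45187) = I*sqrt(45187) ≈ 212.57*I)
-8*(-107 + G) + w = -8*(-107 - 22) + I*sqrt(45187) = -8*(-129) + I*sqrt(45187) = 1032 + I*sqrt(45187)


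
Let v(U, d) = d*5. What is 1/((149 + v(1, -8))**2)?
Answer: 1/11881 ≈ 8.4168e-5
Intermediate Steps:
v(U, d) = 5*d
1/((149 + v(1, -8))**2) = 1/((149 + 5*(-8))**2) = 1/((149 - 40)**2) = 1/(109**2) = 1/11881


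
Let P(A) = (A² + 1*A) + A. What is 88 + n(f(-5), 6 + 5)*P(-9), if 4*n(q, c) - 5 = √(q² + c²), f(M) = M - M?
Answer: 340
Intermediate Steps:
f(M) = 0
n(q, c) = 5/4 + √(c² + q²)/4 (n(q, c) = 5/4 + √(q² + c²)/4 = 5/4 + √(c² + q²)/4)
P(A) = A² + 2*A (P(A) = (A² + A) + A = (A + A²) + A = A² + 2*A)
88 + n(f(-5), 6 + 5)*P(-9) = 88 + (5/4 + √((6 + 5)² + 0²)/4)*(-9*(2 - 9)) = 88 + (5/4 + √(11² + 0)/4)*(-9*(-7)) = 88 + (5/4 + √(121 + 0)/4)*63 = 88 + (5/4 + √121/4)*63 = 88 + (5/4 + (¼)*11)*63 = 88 + (5/4 + 11/4)*63 = 88 + 4*63 = 88 + 252 = 340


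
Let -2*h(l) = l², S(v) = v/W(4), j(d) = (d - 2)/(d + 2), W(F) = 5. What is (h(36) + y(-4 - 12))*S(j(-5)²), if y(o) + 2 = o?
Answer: -3626/5 ≈ -725.20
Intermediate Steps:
j(d) = (-2 + d)/(2 + d)
y(o) = -2 + o
S(v) = v/5
h(l) = -l²/2
(h(36) + y(-4 - 12))*S(j(-5)²) = (-½*36² + (-2 + (-4 - 12)))*(((-2 - 5)/(2 - 5))²/5) = (-½*1296 + (-2 - 16))*((-7/(-3))²/5) = (-648 - 18)*((-⅓*(-7))²/5) = -666*(7/3)²/5 = -666*49/(5*9) = -666*49/45 = -3626/5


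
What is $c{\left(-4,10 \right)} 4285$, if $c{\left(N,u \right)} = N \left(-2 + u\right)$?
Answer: $-137120$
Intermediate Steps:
$c{\left(-4,10 \right)} 4285 = - 4 \left(-2 + 10\right) 4285 = \left(-4\right) 8 \cdot 4285 = \left(-32\right) 4285 = -137120$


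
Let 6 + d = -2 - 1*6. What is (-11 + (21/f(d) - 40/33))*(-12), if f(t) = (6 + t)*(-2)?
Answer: 5755/44 ≈ 130.80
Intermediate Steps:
d = -14 (d = -6 + (-2 - 1*6) = -6 + (-2 - 6) = -6 - 8 = -14)
f(t) = -12 - 2*t
(-11 + (21/f(d) - 40/33))*(-12) = (-11 + (21/(-12 - 2*(-14)) - 40/33))*(-12) = (-11 + (21/(-12 + 28) - 40*1/33))*(-12) = (-11 + (21/16 - 40/33))*(-12) = (-11 + 53/528)*(-12) = -5755/528*(-12) = 5755/44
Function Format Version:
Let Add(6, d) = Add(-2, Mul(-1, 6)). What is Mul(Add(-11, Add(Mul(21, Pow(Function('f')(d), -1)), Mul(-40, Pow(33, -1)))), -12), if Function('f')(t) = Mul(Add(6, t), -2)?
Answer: Rational(5755, 44) ≈ 130.80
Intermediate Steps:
d = -14 (d = Add(-6, Add(-2, Mul(-1, 6))) = Add(-6, Add(-2, -6)) = Add(-6, -8) = -14)
Function('f')(t) = Add(-12, Mul(-2, t))
Mul(Add(-11, Add(Mul(21, Pow(Function('f')(d), -1)), Mul(-40, Pow(33, -1)))), -12) = Mul(Add(-11, Add(Mul(21, Pow(Add(-12, Mul(-2, -14)), -1)), Mul(-40, Pow(33, -1)))), -12) = Mul(Add(-11, Add(Mul(21, Pow(Add(-12, 28), -1)), Mul(-40, Rational(1, 33)))), -12) = Mul(Add(-11, Add(Mul(21, Pow(16, -1)), Rational(-40, 33))), -12) = Mul(Add(-11, Add(Mul(21, Rational(1, 16)), Rational(-40, 33))), -12) = Mul(Add(-11, Add(Rational(21, 16), Rational(-40, 33))), -12) = Mul(Add(-11, Rational(53, 528)), -12) = Mul(Rational(-5755, 528), -12) = Rational(5755, 44)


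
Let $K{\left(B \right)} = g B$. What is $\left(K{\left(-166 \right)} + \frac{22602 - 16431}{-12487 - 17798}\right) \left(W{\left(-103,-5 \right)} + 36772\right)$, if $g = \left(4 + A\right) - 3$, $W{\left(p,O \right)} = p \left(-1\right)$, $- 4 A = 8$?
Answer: $\frac{12343633375}{2019} \approx 6.1137 \cdot 10^{6}$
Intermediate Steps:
$A = -2$ ($A = \left(- \frac{1}{4}\right) 8 = -2$)
$W{\left(p,O \right)} = - p$
$g = -1$ ($g = \left(4 - 2\right) - 3 = 2 - 3 = -1$)
$K{\left(B \right)} = - B$
$\left(K{\left(-166 \right)} + \frac{22602 - 16431}{-12487 - 17798}\right) \left(W{\left(-103,-5 \right)} + 36772\right) = \left(\left(-1\right) \left(-166\right) + \frac{22602 - 16431}{-12487 - 17798}\right) \left(\left(-1\right) \left(-103\right) + 36772\right) = \left(166 + \frac{6171}{-30285}\right) \left(103 + 36772\right) = \left(166 + 6171 \left(- \frac{1}{30285}\right)\right) 36875 = \left(166 - \frac{2057}{10095}\right) 36875 = \frac{1673713}{10095} \cdot 36875 = \frac{12343633375}{2019}$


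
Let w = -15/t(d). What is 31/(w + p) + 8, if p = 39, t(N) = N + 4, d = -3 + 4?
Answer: 319/36 ≈ 8.8611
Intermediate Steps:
d = 1
t(N) = 4 + N
w = -3 (w = -15/(4 + 1) = -15/5 = -15*1/5 = -3)
31/(w + p) + 8 = 31/(-3 + 39) + 8 = 31/36 + 8 = 319/36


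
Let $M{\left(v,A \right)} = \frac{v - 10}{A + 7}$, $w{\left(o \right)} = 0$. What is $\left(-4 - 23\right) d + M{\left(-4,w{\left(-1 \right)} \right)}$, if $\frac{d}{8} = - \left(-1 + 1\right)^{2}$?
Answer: $-2$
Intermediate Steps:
$d = 0$ ($d = 8 \left(- \left(-1 + 1\right)^{2}\right) = 8 \left(- 0^{2}\right) = 8 \left(\left(-1\right) 0\right) = 8 \cdot 0 = 0$)
$M{\left(v,A \right)} = \frac{-10 + v}{7 + A}$
$\left(-4 - 23\right) d + M{\left(-4,w{\left(-1 \right)} \right)} = \left(-4 - 23\right) 0 + \frac{-10 - 4}{7 + 0} = \left(-4 - 23\right) 0 + \frac{1}{7} \left(-14\right) = \left(-27\right) 0 + \frac{1}{7} \left(-14\right) = 0 - 2 = -2$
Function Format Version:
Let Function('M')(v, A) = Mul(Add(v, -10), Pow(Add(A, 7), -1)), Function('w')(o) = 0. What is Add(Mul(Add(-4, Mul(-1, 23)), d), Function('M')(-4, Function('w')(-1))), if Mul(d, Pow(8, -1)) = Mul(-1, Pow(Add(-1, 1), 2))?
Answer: -2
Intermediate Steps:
d = 0 (d = Mul(8, Mul(-1, Pow(Add(-1, 1), 2))) = Mul(8, Mul(-1, Pow(0, 2))) = Mul(8, Mul(-1, 0)) = Mul(8, 0) = 0)
Function('M')(v, A) = Mul(Pow(Add(7, A), -1), Add(-10, v)) (Function('M')(v, A) = Mul(Add(-10, v), Pow(Add(7, A), -1)) = Mul(Pow(Add(7, A), -1), Add(-10, v)))
Add(Mul(Add(-4, Mul(-1, 23)), d), Function('M')(-4, Function('w')(-1))) = Add(Mul(Add(-4, Mul(-1, 23)), 0), Mul(Pow(Add(7, 0), -1), Add(-10, -4))) = Add(Mul(Add(-4, -23), 0), Mul(Pow(7, -1), -14)) = Add(Mul(-27, 0), Mul(Rational(1, 7), -14)) = Add(0, -2) = -2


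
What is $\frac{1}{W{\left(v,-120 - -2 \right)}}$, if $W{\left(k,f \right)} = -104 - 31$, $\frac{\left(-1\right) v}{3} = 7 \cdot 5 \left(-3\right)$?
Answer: $- \frac{1}{135} \approx -0.0074074$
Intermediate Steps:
$v = 315$ ($v = - 3 \cdot 7 \cdot 5 \left(-3\right) = - 3 \cdot 35 \left(-3\right) = \left(-3\right) \left(-105\right) = 315$)
$W{\left(k,f \right)} = -135$ ($W{\left(k,f \right)} = -104 - 31 = -135$)
$\frac{1}{W{\left(v,-120 - -2 \right)}} = \frac{1}{-135} = - \frac{1}{135}$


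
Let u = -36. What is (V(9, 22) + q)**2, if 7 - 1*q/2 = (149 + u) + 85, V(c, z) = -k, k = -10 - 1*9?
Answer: 131769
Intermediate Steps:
k = -19 (k = -10 - 9 = -19)
V(c, z) = 19 (V(c, z) = -1*(-19) = 19)
q = -382 (q = 14 - 2*((149 - 36) + 85) = 14 - 2*(113 + 85) = 14 - 2*198 = 14 - 396 = -382)
(V(9, 22) + q)**2 = (19 - 382)**2 = (-363)**2 = 131769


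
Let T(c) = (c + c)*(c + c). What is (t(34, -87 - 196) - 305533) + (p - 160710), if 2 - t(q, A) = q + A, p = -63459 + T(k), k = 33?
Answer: -525095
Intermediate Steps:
T(c) = 4*c² (T(c) = (2*c)*(2*c) = 4*c²)
p = -59103 (p = -63459 + 4*33² = -63459 + 4*1089 = -63459 + 4356 = -59103)
t(q, A) = 2 - A - q (t(q, A) = 2 - (q + A) = 2 - (A + q) = 2 + (-A - q) = 2 - A - q)
(t(34, -87 - 196) - 305533) + (p - 160710) = ((2 - (-87 - 196) - 1*34) - 305533) + (-59103 - 160710) = ((2 - 1*(-283) - 34) - 305533) - 219813 = ((2 + 283 - 34) - 305533) - 219813 = (251 - 305533) - 219813 = -305282 - 219813 = -525095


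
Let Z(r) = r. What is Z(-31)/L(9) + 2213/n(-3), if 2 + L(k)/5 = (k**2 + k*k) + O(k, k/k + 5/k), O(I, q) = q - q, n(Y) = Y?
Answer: -1770493/2400 ≈ -737.71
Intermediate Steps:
O(I, q) = 0
L(k) = -10 + 10*k**2 (L(k) = -10 + 5*((k**2 + k*k) + 0) = -10 + 5*((k**2 + k**2) + 0) = -10 + 5*(2*k**2 + 0) = -10 + 5*(2*k**2) = -10 + 10*k**2)
Z(-31)/L(9) + 2213/n(-3) = -31/(-10 + 10*9**2) + 2213/(-3) = -31/(-10 + 10*81) + 2213*(-1/3) = -31/(-10 + 810) - 2213/3 = -31/800 - 2213/3 = -1770493/2400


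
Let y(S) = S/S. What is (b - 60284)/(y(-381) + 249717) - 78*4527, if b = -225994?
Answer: -44088605193/124859 ≈ -3.5311e+5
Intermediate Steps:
y(S) = 1
(b - 60284)/(y(-381) + 249717) - 78*4527 = (-225994 - 60284)/(1 + 249717) - 78*4527 = -286278/249718 - 1*353106 = -286278*1/249718 - 353106 = -143139/124859 - 353106 = -44088605193/124859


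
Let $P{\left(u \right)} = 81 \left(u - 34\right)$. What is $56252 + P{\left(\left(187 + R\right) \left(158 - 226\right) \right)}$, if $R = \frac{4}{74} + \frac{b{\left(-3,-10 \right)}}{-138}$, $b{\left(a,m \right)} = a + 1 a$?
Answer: $- \frac{831456962}{851} \approx -9.7704 \cdot 10^{5}$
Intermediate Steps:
$b{\left(a,m \right)} = 2 a$ ($b{\left(a,m \right)} = a + a = 2 a$)
$R = \frac{83}{851}$ ($R = \frac{4}{74} + \frac{2 \left(-3\right)}{-138} = 4 \cdot \frac{1}{74} - - \frac{1}{23} = \frac{2}{37} + \frac{1}{23} = \frac{83}{851} \approx 0.097532$)
$P{\left(u \right)} = -2754 + 81 u$ ($P{\left(u \right)} = 81 \left(-34 + u\right) = -2754 + 81 u$)
$56252 + P{\left(\left(187 + R\right) \left(158 - 226\right) \right)} = 56252 + \left(-2754 + 81 \left(187 + \frac{83}{851}\right) \left(158 - 226\right)\right) = 56252 + \left(-2754 + 81 \cdot \frac{159220}{851} \left(-68\right)\right) = 56252 + \left(-2754 + 81 \left(- \frac{10826960}{851}\right)\right) = 56252 - \frac{879327414}{851} = - \frac{831456962}{851}$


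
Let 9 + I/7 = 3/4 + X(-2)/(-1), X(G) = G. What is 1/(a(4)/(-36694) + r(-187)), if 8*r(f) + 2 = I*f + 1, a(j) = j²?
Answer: 587104/600331931 ≈ 0.00097797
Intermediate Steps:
I = -175/4 (I = -63 + 7*(3/4 - 2/(-1)) = -63 + 7*(3*(¼) - 2*(-1)) = -63 + 7*(¾ + 2) = -63 + 7*(11/4) = -63 + 77/4 = -175/4 ≈ -43.750)
r(f) = -⅛ - 175*f/32 (r(f) = -¼ + (-175*f/4 + 1)/8 = -¼ + (1 - 175*f/4)/8 = -¼ + (⅛ - 175*f/32) = -⅛ - 175*f/32)
1/(a(4)/(-36694) + r(-187)) = 1/(4²/(-36694) + (-⅛ - 175/32*(-187))) = 1/(16*(-1/36694) + (-⅛ + 32725/32)) = 1/(-8/18347 + 32721/32) = 1/(600331931/587104) = 587104/600331931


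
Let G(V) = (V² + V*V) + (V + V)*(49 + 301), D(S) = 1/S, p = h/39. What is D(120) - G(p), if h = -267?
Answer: 95287129/20280 ≈ 4698.6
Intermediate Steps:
p = -89/13 (p = -267/39 = -267*1/39 = -89/13 ≈ -6.8462)
G(V) = 2*V² + 700*V (G(V) = (V² + V²) + (2*V)*350 = 2*V² + 700*V)
D(120) - G(p) = 1/120 - 2*(-89)*(350 - 89/13)/13 = 1/120 - 2*(-89)*4461/(13*13) = 1/120 - 1*(-794058/169) = 1/120 + 794058/169 = 95287129/20280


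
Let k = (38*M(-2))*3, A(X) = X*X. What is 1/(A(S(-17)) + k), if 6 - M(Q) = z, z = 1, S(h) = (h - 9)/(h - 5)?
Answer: 121/69139 ≈ 0.0017501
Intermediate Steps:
S(h) = (-9 + h)/(-5 + h)
A(X) = X²
M(Q) = 5 (M(Q) = 6 - 1*1 = 6 - 1 = 5)
k = 570 (k = (38*5)*3 = 190*3 = 570)
1/(A(S(-17)) + k) = 1/(((-9 - 17)/(-5 - 17))² + 570) = 1/((-26/(-22))² + 570) = 1/((-1/22*(-26))² + 570) = 1/((13/11)² + 570) = 1/(169/121 + 570) = 1/(69139/121) = 121/69139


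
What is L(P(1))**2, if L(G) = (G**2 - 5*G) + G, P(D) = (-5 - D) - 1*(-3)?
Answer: 441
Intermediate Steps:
P(D) = -2 - D (P(D) = (-5 - D) + 3 = -2 - D)
L(G) = G**2 - 4*G
L(P(1))**2 = ((-2 - 1*1)*(-4 + (-2 - 1*1)))**2 = ((-2 - 1)*(-4 + (-2 - 1)))**2 = (-3*(-4 - 3))**2 = (-3*(-7))**2 = 21**2 = 441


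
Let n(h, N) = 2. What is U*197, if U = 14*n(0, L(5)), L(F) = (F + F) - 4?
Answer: 5516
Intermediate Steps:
L(F) = -4 + 2*F (L(F) = 2*F - 4 = -4 + 2*F)
U = 28 (U = 14*2 = 28)
U*197 = 28*197 = 5516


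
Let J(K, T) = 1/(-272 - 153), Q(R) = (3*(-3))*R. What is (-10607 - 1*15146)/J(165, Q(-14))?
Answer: 10945025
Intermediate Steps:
Q(R) = -9*R
J(K, T) = -1/425 (J(K, T) = 1/(-425) = -1/425)
(-10607 - 1*15146)/J(165, Q(-14)) = (-10607 - 1*15146)/(-1/425) = (-10607 - 15146)*(-425) = -25753*(-425) = 10945025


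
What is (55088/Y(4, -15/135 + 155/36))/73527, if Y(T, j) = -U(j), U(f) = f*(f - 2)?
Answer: -23798016/292367861 ≈ -0.081398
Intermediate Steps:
U(f) = f*(-2 + f)
Y(T, j) = -j*(-2 + j)
(55088/Y(4, -15/135 + 155/36))/73527 = (55088/(((-15/135 + 155/36)*(2 - (-15/135 + 155/36)))))/73527 = (55088/(((-15*1/135 + 155*(1/36))*(2 - (-15*1/135 + 155*(1/36))))))*(1/73527) = (55088/(((-⅑ + 155/36)*(2 - (-⅑ + 155/36)))))*(1/73527) = (55088/((151*(2 - 1*151/36)/36)))*(1/73527) = (55088/((151*(2 - 151/36)/36)))*(1/73527) = (55088/(((151/36)*(-79/36))))*(1/73527) = (55088/(-11929/1296))*(1/73527) = (55088*(-1296/11929))*(1/73527) = -71394048/11929*1/73527 = -23798016/292367861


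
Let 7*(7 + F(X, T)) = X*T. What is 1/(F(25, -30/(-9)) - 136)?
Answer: -21/2753 ≈ -0.0076280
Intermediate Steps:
F(X, T) = -7 + T*X/7 (F(X, T) = -7 + (X*T)/7 = -7 + (T*X)/7 = -7 + T*X/7)
1/(F(25, -30/(-9)) - 136) = 1/((-7 + (⅐)*(-30/(-9))*25) - 136) = 1/((-7 + (⅐)*(-30*(-⅑))*25) - 136) = 1/((-7 + (⅐)*(10/3)*25) - 136) = 1/((-7 + 250/21) - 136) = 1/(103/21 - 136) = 1/(-2753/21) = -21/2753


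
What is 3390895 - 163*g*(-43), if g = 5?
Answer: 3425940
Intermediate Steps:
3390895 - 163*g*(-43) = 3390895 - 163*5*(-43) = 3390895 - 815*(-43) = 3390895 - 1*(-35045) = 3390895 + 35045 = 3425940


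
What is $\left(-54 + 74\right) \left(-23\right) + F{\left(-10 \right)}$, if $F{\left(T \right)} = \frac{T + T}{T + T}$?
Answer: $-459$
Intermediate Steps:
$F{\left(T \right)} = 1$ ($F{\left(T \right)} = \frac{2 T}{2 T} = 2 T \frac{1}{2 T} = 1$)
$\left(-54 + 74\right) \left(-23\right) + F{\left(-10 \right)} = \left(-54 + 74\right) \left(-23\right) + 1 = 20 \left(-23\right) + 1 = -460 + 1 = -459$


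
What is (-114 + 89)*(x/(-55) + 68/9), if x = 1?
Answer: -18655/99 ≈ -188.43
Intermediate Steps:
(-114 + 89)*(x/(-55) + 68/9) = (-114 + 89)*(1/(-55) + 68/9) = -25*(1*(-1/55) + 68*(1/9)) = -25*(-1/55 + 68/9) = -25*3731/495 = -18655/99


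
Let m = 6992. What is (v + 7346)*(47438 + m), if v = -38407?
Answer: -1690650230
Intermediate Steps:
(v + 7346)*(47438 + m) = (-38407 + 7346)*(47438 + 6992) = -31061*54430 = -1690650230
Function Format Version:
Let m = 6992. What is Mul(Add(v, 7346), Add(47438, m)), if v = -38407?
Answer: -1690650230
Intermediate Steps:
Mul(Add(v, 7346), Add(47438, m)) = Mul(Add(-38407, 7346), Add(47438, 6992)) = Mul(-31061, 54430) = -1690650230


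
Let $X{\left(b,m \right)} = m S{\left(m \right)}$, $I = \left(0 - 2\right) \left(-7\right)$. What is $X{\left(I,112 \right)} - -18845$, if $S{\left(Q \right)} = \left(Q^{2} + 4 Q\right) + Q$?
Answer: $1486493$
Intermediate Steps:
$S{\left(Q \right)} = Q^{2} + 5 Q$
$I = 14$ ($I = \left(-2\right) \left(-7\right) = 14$)
$X{\left(b,m \right)} = m^{2} \left(5 + m\right)$ ($X{\left(b,m \right)} = m m \left(5 + m\right) = m^{2} \left(5 + m\right)$)
$X{\left(I,112 \right)} - -18845 = 112^{2} \left(5 + 112\right) - -18845 = 12544 \cdot 117 + 18845 = 1467648 + 18845 = 1486493$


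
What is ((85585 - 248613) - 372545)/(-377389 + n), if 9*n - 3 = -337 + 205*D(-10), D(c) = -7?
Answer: 4820157/3398270 ≈ 1.4184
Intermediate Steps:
n = -1769/9 (n = ⅓ + (-337 + 205*(-7))/9 = ⅓ + (-337 - 1435)/9 = ⅓ + (⅑)*(-1772) = ⅓ - 1772/9 = -1769/9 ≈ -196.56)
((85585 - 248613) - 372545)/(-377389 + n) = ((85585 - 248613) - 372545)/(-377389 - 1769/9) = (-163028 - 372545)/(-3398270/9) = -535573*(-9/3398270) = 4820157/3398270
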